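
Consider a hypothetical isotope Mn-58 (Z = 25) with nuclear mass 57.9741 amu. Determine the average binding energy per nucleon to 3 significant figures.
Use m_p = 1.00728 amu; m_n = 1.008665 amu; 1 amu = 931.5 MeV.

7.93 MeV/nucleon

Z = 25, so N = A − Z = 58 − 25 = 33.
Total constituent mass: 25 × 1.00728 + 33 × 1.008665 = 58.467945 amu
Δm = 58.467945 − 57.9741 = 0.493845 amu
E_B = 0.493845 × 931.5 = 460.017 MeV
Per nucleon: 460.017 / 58 = 7.931 MeV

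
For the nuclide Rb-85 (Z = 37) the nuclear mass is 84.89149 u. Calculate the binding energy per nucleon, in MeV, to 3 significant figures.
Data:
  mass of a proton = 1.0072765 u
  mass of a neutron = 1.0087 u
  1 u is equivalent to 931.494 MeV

The nucleus contains 37 protons and 85 − 37 = 48 neutrons.
Mass of separated nucleons = 37(1.0072765) + 48(1.0087) = 37.2692305 + 48.4176 = 85.6868305 u
Δm = 85.6868305 − 84.89149 = 0.7953405 u
Binding energy = Δm·c² = 0.7953405 × 931.494 MeV/u = 740.855 MeV
Dividing by A = 85 gives 8.716 MeV per nucleon.

8.72 MeV/nucleon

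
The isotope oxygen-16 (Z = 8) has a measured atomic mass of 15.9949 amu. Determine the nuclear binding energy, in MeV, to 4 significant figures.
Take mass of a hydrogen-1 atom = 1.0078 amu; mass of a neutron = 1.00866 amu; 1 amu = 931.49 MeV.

127.4 MeV

Σm = 8·m(¹H) + 8·m_n = 8.0624 + 8.06928 = 16.13168 amu
Mass defect Δm = 16.13168 − 15.9949 = 0.13678 amu
E_B = 0.13678 × 931.49 = 127.409 MeV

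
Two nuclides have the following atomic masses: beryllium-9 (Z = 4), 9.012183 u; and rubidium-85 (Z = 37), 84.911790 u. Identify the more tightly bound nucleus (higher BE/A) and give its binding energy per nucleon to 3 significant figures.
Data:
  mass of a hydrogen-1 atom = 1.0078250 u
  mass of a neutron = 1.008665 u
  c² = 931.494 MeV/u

rubidium-85; 8.70 MeV/nucleon

beryllium-9: Σm = 4(1.0078250) + 5(1.008665) = 9.0746250 u; Δm = 0.0624420 u; E_B = 58.164 MeV; E_B/A = 6.463 MeV
rubidium-85: Σm = 37(1.0078250) + 48(1.008665) = 85.7054450 u; Δm = 0.7936550 u; E_B = 739.28 MeV; E_B/A = 8.697 MeV
rubidium-85 has the higher binding energy per nucleon, so it is the more tightly bound nucleus.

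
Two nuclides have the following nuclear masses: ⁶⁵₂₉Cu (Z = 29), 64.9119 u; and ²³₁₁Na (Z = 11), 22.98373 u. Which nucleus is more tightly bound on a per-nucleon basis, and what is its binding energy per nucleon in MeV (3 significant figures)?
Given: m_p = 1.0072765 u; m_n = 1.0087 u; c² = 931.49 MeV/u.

⁶⁵₂₉Cu: Σm = 29(1.0072765) + 36(1.0087) = 65.5242185 u; Δm = 0.6123185 u; E_B = 570.37 MeV; E_B/A = 8.7749 MeV
²³₁₁Na: Σm = 11(1.0072765) + 12(1.0087) = 23.1844415 u; Δm = 0.2007115 u; E_B = 186.96 MeV; E_B/A = 8.129 MeV
⁶⁵₂₉Cu has the higher binding energy per nucleon, so it is the more tightly bound nucleus.

⁶⁵₂₉Cu; 8.77 MeV/nucleon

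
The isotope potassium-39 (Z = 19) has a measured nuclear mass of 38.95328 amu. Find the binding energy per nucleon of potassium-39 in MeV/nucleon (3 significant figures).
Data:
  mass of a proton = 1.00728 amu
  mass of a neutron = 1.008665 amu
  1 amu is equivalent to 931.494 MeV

8.56 MeV/nucleon

The nucleus contains 19 protons and 39 − 19 = 20 neutrons.
Mass of separated nucleons = 19(1.00728) + 20(1.008665) = 19.13832 + 20.173300 = 39.311620 amu
Mass defect Δm = 39.311620 − 38.95328 = 0.358340 amu
E_B = 0.358340 × 931.494 = 333.792 MeV
BE/A = 333.792 MeV / 39 = 8.559 MeV/nucleon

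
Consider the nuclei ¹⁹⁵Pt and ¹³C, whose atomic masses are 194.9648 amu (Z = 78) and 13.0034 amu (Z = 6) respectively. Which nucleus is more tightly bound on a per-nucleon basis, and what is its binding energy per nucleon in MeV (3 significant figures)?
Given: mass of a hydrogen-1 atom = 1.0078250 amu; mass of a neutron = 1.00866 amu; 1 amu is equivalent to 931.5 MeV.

¹⁹⁵Pt: Σm = 78(1.0078250) + 117(1.00866) = 196.6235700 amu; Δm = 1.6587700 amu; E_B = 1545.1 MeV; E_B/A = 7.924 MeV
¹³C: Σm = 6(1.0078250) + 7(1.00866) = 13.1075700 amu; Δm = 0.1041700 amu; E_B = 97.034 MeV; E_B/A = 7.464 MeV
¹⁹⁵Pt has the higher binding energy per nucleon, so it is the more tightly bound nucleus.

¹⁹⁵Pt; 7.92 MeV/nucleon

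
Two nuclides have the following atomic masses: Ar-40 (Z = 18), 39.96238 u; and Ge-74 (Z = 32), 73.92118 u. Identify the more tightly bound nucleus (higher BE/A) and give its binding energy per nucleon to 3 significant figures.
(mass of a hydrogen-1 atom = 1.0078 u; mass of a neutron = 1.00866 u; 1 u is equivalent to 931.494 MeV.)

Ge-74; 8.71 MeV/nucleon

Ar-40: Σm = 18(1.0078) + 22(1.00866) = 40.33092 u; Δm = 0.36854 u; E_B = 343.29 MeV; E_B/A = 8.582 MeV
Ge-74: Σm = 32(1.0078) + 42(1.00866) = 74.61332 u; Δm = 0.69214 u; E_B = 644.72 MeV; E_B/A = 8.712 MeV
Ge-74 has the higher binding energy per nucleon, so it is the more tightly bound nucleus.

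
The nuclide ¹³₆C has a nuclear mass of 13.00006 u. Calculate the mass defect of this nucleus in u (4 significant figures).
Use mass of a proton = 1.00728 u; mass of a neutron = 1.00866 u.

Total constituent mass: 6 × 1.00728 + 7 × 1.00866 = 13.10430 u
The mass defect is 13.10430 − 13.00006 = 0.10424 u.

0.1042 u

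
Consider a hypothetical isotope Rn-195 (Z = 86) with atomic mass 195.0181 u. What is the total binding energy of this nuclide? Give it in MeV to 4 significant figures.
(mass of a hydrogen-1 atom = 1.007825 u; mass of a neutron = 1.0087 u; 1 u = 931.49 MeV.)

1493 MeV

Σm = 86·m(¹H) + 109·m_n = 86.672950 + 109.9483 = 196.621250 u
Mass defect Δm = 196.621250 − 195.0181 = 1.603150 u
Binding energy = Δm·c² = 1.603150 × 931.49 MeV/u = 1493.32 MeV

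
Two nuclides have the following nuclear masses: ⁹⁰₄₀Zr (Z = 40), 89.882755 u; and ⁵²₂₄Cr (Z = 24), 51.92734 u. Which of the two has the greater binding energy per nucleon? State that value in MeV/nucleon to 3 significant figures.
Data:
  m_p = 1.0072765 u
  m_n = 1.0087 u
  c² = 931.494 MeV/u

⁹⁰₄₀Zr: Σm = 40(1.0072765) + 50(1.0087) = 90.7260600 u; Δm = 0.8433050 u; E_B = 785.53 MeV; E_B/A = 8.728 MeV
⁵²₂₄Cr: Σm = 24(1.0072765) + 28(1.0087) = 52.4182360 u; Δm = 0.4908960 u; E_B = 457.27 MeV; E_B/A = 8.794 MeV
⁵²₂₄Cr has the higher binding energy per nucleon, so it is the more tightly bound nucleus.

⁵²₂₄Cr; 8.79 MeV/nucleon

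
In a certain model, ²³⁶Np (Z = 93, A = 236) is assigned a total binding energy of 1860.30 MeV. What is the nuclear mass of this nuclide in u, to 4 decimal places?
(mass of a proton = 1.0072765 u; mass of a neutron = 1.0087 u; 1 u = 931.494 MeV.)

235.9237 u

Mass defect = 1860.30 MeV / (931.494 MeV/u) = 1.997114 u
Constituent mass = 93(1.0072765) + 143(1.0087) = 237.9208145 u
Nuclear mass = 237.9208145 − 1.997114 = 235.9237005 u ≈ 235.9237 u (to 4 decimal places)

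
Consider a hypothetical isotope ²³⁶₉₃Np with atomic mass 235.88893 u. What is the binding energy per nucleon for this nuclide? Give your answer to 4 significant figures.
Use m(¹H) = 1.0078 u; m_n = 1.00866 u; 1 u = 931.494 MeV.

8.189 MeV/nucleon

The nucleus contains 93 protons and 236 − 93 = 143 neutrons.
Total constituent mass: 93 × 1.0078 + 143 × 1.00866 = 237.96378 u
The mass defect is 237.96378 − 235.88893 = 2.07485 u.
Converting to energy: 2.07485 u × 931.494 MeV/u = 1932.71 MeV
Per nucleon: 1932.71 / 236 = 8.189 MeV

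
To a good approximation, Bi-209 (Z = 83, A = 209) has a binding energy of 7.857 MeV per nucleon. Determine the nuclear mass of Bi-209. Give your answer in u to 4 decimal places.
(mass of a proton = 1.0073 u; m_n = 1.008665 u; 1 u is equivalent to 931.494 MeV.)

208.9348 u

Total binding energy = 209 × 7.857 = 1642.113 MeV
Mass defect = 1642.113 MeV / (931.494 MeV/u) = 1.762881 u
Constituent mass = 83(1.0073) + 126(1.008665) = 210.697690 u
Nuclear mass = 210.697690 − 1.762881 = 208.934809 u ≈ 208.9348 u (to 4 decimal places)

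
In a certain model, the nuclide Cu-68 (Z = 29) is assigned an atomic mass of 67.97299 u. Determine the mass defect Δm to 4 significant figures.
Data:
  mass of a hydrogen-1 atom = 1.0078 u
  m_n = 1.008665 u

0.5911 u

The nucleus contains 29 protons and 68 − 29 = 39 neutrons.
Σm = 29·m(¹H) + 39·m_n = 29.2262 + 39.337935 = 68.564135 u
Δm = 68.564135 − 67.97299 = 0.591145 u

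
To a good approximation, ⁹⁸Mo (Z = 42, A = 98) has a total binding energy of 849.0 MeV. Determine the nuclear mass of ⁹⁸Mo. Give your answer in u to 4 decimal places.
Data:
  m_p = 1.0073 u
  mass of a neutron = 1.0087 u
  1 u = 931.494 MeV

Mass defect = 849.0 MeV / (931.494 MeV/u) = 0.911439 u
Constituent mass = 42(1.0073) + 56(1.0087) = 98.7938 u
Nuclear mass = 98.7938 − 0.911439 = 97.882361 u ≈ 97.8824 u (to 4 decimal places)

97.8824 u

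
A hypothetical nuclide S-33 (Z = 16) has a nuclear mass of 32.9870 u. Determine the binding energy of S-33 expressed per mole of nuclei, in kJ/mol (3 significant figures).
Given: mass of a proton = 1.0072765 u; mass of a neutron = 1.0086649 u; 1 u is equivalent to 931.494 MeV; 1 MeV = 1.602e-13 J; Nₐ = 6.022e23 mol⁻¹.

The nucleus contains 16 protons and 33 − 16 = 17 neutrons.
Mass of separated nucleons = 16(1.0072765) + 17(1.0086649) = 16.1164240 + 17.1473033 = 33.2637273 u
Mass defect Δm = 33.2637273 − 32.9870 = 0.2767273 u
Converting to energy: 0.2767273 u × 931.494 MeV/u = 257.770 MeV
Per nucleus in joules: 257.770 MeV × 1.602e-13 J/MeV = 4.1295e-11 J
Per mole: 4.1295e-11 J × 6.022e23 mol⁻¹ = 2.4868e+13 J/mol

2.49e+10 kJ/mol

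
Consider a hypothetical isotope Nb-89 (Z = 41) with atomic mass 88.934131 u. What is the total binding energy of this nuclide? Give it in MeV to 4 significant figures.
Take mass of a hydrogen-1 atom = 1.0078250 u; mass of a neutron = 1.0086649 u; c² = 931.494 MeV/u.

Total constituent mass: 41 × 1.0078250 + 48 × 1.0086649 = 89.7367402 u
Mass defect Δm = 89.7367402 − 88.934131 = 0.8026092 u
Converting to energy: 0.8026092 u × 931.494 MeV/u = 747.626 MeV

747.6 MeV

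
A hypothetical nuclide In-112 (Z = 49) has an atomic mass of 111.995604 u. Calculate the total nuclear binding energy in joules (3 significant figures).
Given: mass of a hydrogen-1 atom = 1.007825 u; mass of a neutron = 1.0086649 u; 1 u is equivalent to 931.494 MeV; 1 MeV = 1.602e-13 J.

1.39e-10 J

Σm = 49·m(¹H) + 63·m_n = 49.383425 + 63.5458887 = 112.9293137 u
Mass defect Δm = 112.9293137 − 111.995604 = 0.9337097 u
Binding energy = Δm·c² = 0.9337097 × 931.494 MeV/u = 869.745 MeV
In joules: 869.745 MeV × 1.602e-13 J/MeV = 1.3933e-10 J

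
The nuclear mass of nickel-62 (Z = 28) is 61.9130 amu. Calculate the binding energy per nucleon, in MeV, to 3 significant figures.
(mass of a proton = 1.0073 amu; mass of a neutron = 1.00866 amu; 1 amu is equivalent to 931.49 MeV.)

Z = 28, so N = A − Z = 62 − 28 = 34.
Σm = 28·m_p + 34·m_n = 28.2044 + 34.29444 = 62.49884 amu
Mass defect Δm = 62.49884 − 61.9130 = 0.58584 amu
Converting to energy: 0.58584 amu × 931.49 MeV/amu = 545.704 MeV
Per nucleon: 545.704 / 62 = 8.802 MeV

8.80 MeV/nucleon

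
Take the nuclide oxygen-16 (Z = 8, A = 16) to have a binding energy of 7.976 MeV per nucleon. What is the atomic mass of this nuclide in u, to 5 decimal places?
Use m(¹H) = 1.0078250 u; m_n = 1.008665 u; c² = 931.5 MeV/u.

Total binding energy = 16 × 7.976 = 127.616 MeV
Mass defect = 127.616 MeV / (931.5 MeV/u) = 0.1370005 u
Constituent mass = 8(1.0078250) + 8(1.008665) = 16.1319200 u
Atomic mass = 16.1319200 − 0.1370005 = 15.9949195 u ≈ 15.99492 u (to 5 decimal places)

15.99492 u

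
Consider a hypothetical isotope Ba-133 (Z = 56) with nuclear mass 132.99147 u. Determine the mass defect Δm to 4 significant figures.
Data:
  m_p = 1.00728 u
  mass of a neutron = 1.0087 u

1.086 u

The nucleus contains 56 protons and 133 − 56 = 77 neutrons.
Total constituent mass: 56 × 1.00728 + 77 × 1.0087 = 134.07758 u
The mass defect is 134.07758 − 132.99147 = 1.08611 u.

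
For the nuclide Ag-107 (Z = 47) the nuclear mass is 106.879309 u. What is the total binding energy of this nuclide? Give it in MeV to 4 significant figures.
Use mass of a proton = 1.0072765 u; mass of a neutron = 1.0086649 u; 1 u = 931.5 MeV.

The nucleus contains 47 protons and 107 − 47 = 60 neutrons.
Mass of separated nucleons = 47(1.0072765) + 60(1.0086649) = 47.3419955 + 60.5198940 = 107.8618895 u
Mass defect Δm = 107.8618895 − 106.879309 = 0.9825805 u
Converting to energy: 0.9825805 u × 931.5 MeV/u = 915.274 MeV

915.3 MeV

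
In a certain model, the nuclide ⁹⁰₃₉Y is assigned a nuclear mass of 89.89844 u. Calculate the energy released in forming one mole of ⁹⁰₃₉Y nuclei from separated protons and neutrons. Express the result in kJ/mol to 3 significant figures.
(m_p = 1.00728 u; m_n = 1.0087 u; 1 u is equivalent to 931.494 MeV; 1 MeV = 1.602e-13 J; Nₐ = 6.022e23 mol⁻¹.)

Mass of separated nucleons = 39(1.00728) + 51(1.0087) = 39.28392 + 51.4437 = 90.72762 u
Δm = 90.72762 − 89.89844 = 0.82918 u
Binding energy = Δm·c² = 0.82918 × 931.494 MeV/u = 772.376 MeV
Per nucleus in joules: 772.376 MeV × 1.602e-13 J/MeV = 1.2373e-10 J
Per mole: 1.2373e-10 J × 6.022e23 mol⁻¹ = 7.4510e+13 J/mol

7.45e+10 kJ/mol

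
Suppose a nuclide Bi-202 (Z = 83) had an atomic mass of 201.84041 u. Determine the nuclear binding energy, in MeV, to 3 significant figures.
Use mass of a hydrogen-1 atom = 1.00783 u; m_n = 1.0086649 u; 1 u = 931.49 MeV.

1710 MeV

Σm = 83·m(¹H) + 119·m_n = 83.64989 + 120.0311231 = 203.6810131 u
Δm = 203.6810131 − 201.84041 = 1.8406031 u
Binding energy = Δm·c² = 1.8406031 × 931.49 MeV/u = 1714.50 MeV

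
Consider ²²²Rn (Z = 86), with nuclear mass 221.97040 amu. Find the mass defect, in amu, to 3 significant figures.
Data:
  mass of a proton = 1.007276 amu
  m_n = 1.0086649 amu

With 86 protons and 136 neutrons (A = 222):
Σm = 86·m_p + 136·m_n = 86.625736 + 137.1784264 = 223.8041624 amu
Δm = 223.8041624 − 221.97040 = 1.8337624 amu

1.83 amu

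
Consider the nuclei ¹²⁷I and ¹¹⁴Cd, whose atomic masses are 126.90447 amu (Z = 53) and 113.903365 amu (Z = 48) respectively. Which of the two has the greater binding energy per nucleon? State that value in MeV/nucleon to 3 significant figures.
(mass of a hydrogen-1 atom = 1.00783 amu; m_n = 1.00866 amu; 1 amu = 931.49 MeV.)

¹²⁷I: Σm = 53(1.00783) + 74(1.00866) = 128.05583 amu; Δm = 1.15136 amu; E_B = 1072.48 MeV; E_B/A = 8.4447 MeV
¹¹⁴Cd: Σm = 48(1.00783) + 66(1.00866) = 114.94740 amu; Δm = 1.044035 amu; E_B = 972.51 MeV; E_B/A = 8.531 MeV
¹¹⁴Cd has the higher binding energy per nucleon, so it is the more tightly bound nucleus.

¹¹⁴Cd; 8.53 MeV/nucleon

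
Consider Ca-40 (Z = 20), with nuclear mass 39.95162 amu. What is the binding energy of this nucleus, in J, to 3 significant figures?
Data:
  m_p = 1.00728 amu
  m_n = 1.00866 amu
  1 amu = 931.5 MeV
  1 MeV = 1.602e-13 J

5.48e-11 J

Σm = 20·m_p + 20·m_n = 20.14560 + 20.17320 = 40.31880 amu
Δm = 40.31880 − 39.95162 = 0.36718 amu
Converting to energy: 0.36718 amu × 931.5 MeV/amu = 342.028 MeV
In joules: 342.028 MeV × 1.602e-13 J/MeV = 5.4793e-11 J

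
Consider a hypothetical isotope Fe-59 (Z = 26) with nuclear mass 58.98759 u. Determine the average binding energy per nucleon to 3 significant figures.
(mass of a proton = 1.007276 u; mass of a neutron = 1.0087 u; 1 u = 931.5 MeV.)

7.72 MeV/nucleon

Z = 26, so N = A − Z = 59 − 26 = 33.
Mass of separated nucleons = 26(1.007276) + 33(1.0087) = 26.189176 + 33.2871 = 59.476276 u
Δm = 59.476276 − 58.98759 = 0.488686 u
Converting to energy: 0.488686 u × 931.5 MeV/u = 455.211 MeV
BE/A = 455.211 MeV / 59 = 7.715 MeV/nucleon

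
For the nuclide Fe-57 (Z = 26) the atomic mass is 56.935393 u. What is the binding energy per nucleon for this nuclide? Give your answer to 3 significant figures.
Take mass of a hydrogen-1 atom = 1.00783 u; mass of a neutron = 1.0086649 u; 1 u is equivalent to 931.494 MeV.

8.77 MeV/nucleon

Total constituent mass: 26 × 1.00783 + 31 × 1.0086649 = 57.4721919 u
The mass defect is 57.4721919 − 56.935393 = 0.5367989 u.
E_B = 0.5367989 × 931.494 = 500.025 MeV
Dividing by A = 57 gives 8.772 MeV per nucleon.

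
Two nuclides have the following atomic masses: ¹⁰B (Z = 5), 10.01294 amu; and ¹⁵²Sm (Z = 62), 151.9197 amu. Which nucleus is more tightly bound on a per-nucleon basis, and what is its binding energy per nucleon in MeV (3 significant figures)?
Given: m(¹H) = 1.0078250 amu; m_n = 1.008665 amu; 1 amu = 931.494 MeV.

¹⁰B: Σm = 5(1.0078250) + 5(1.008665) = 10.0824500 amu; Δm = 0.0695100 amu; E_B = 64.748 MeV; E_B/A = 6.4748 MeV
¹⁵²Sm: Σm = 62(1.0078250) + 90(1.008665) = 153.2650000 amu; Δm = 1.3453000 amu; E_B = 1253.1 MeV; E_B/A = 8.244 MeV
¹⁵²Sm has the higher binding energy per nucleon, so it is the more tightly bound nucleus.

¹⁵²Sm; 8.24 MeV/nucleon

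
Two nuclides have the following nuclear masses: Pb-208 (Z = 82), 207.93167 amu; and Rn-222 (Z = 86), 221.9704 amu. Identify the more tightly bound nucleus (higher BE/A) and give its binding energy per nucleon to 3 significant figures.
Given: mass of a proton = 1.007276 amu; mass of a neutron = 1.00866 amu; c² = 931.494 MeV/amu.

Pb-208: Σm = 82(1.007276) + 126(1.00866) = 209.687792 amu; Δm = 1.756122 amu; E_B = 1635.82 MeV; E_B/A = 7.8645 MeV
Rn-222: Σm = 86(1.007276) + 136(1.00866) = 223.803496 amu; Δm = 1.833096 amu; E_B = 1707.52 MeV; E_B/A = 7.692 MeV
Pb-208 has the higher binding energy per nucleon, so it is the more tightly bound nucleus.

Pb-208; 7.86 MeV/nucleon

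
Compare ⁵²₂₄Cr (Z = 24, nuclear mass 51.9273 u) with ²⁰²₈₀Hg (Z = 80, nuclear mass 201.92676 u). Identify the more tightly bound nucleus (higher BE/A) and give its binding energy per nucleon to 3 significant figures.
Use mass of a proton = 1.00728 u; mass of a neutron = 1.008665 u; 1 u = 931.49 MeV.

⁵²₂₄Cr; 8.78 MeV/nucleon

⁵²₂₄Cr: Σm = 24(1.00728) + 28(1.008665) = 52.417340 u; Δm = 0.490040 u; E_B = 456.47 MeV; E_B/A = 8.778 MeV
²⁰²₈₀Hg: Σm = 80(1.00728) + 122(1.008665) = 203.639530 u; Δm = 1.712770 u; E_B = 1595.4 MeV; E_B/A = 7.898 MeV
⁵²₂₄Cr has the higher binding energy per nucleon, so it is the more tightly bound nucleus.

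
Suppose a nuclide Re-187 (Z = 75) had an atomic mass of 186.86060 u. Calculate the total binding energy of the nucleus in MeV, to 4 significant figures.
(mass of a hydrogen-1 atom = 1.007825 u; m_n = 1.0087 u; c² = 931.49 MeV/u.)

1584 MeV

With 75 protons and 112 neutrons (A = 187):
Total constituent mass: 75 × 1.007825 + 112 × 1.0087 = 188.561275 u
Δm = 188.561275 − 186.86060 = 1.700675 u
Binding energy = Δm·c² = 1.700675 × 931.49 MeV/u = 1584.16 MeV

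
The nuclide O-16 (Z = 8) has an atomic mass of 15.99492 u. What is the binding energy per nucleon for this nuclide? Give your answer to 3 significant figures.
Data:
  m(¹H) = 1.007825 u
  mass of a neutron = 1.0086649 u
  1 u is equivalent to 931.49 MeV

7.98 MeV/nucleon

Mass of separated nucleons = 8(1.007825) + 8(1.0086649) = 8.062600 + 8.0693192 = 16.1319192 u
The mass defect is 16.1319192 − 15.99492 = 0.1369992 u.
Converting to energy: 0.1369992 u × 931.49 MeV/u = 127.613 MeV
Per nucleon: 127.613 / 16 = 7.976 MeV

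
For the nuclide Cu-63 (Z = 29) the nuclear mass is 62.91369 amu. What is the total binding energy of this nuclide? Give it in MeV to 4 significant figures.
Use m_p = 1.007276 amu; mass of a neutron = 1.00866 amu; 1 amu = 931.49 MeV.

551.2 MeV

Mass of separated nucleons = 29(1.007276) + 34(1.00866) = 29.211004 + 34.29444 = 63.505444 amu
The mass defect is 63.505444 − 62.91369 = 0.591754 amu.
Converting to energy: 0.591754 amu × 931.49 MeV/amu = 551.213 MeV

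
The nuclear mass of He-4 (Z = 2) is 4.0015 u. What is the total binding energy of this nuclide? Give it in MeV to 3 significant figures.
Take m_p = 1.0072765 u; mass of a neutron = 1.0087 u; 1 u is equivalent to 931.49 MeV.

28.4 MeV

With 2 protons and 2 neutrons (A = 4):
Total constituent mass: 2 × 1.0072765 + 2 × 1.0087 = 4.0319530 u
The mass defect is 4.0319530 − 4.0015 = 0.0304530 u.
E_B = 0.0304530 × 931.49 = 28.3667 MeV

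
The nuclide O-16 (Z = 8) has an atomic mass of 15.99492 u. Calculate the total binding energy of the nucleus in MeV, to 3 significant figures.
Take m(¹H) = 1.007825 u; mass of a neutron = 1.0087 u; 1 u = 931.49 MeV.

Total constituent mass: 8 × 1.007825 + 8 × 1.0087 = 16.132200 u
The mass defect is 16.132200 − 15.99492 = 0.137280 u.
Binding energy = Δm·c² = 0.137280 × 931.49 MeV/u = 127.875 MeV

128 MeV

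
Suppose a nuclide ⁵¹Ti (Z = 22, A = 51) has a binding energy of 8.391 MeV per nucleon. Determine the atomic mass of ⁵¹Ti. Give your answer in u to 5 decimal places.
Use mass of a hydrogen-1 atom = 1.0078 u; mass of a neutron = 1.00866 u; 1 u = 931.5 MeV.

50.96333 u

Total binding energy = 51 × 8.391 = 427.941 MeV
Mass defect = 427.941 MeV / (931.5 MeV/u) = 0.4594106 u
Constituent mass = 22(1.0078) + 29(1.00866) = 51.42274 u
Atomic mass = 51.42274 − 0.4594106 = 50.9633294 u ≈ 50.96333 u (to 5 decimal places)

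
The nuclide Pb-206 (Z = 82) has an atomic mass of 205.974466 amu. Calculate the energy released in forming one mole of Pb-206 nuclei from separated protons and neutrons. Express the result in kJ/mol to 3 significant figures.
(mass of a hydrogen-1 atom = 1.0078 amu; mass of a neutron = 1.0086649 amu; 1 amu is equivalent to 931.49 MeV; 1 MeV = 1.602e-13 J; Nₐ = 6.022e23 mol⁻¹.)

Total constituent mass: 82 × 1.0078 + 124 × 1.0086649 = 207.7140476 amu
Mass defect Δm = 207.7140476 − 205.974466 = 1.7395816 amu
Binding energy = Δm·c² = 1.7395816 × 931.49 MeV/amu = 1620.40 MeV
Per nucleus in joules: 1620.40 MeV × 1.602e-13 J/MeV = 2.5959e-10 J
Per mole: 2.5959e-10 J × 6.022e23 mol⁻¹ = 1.5633e+14 J/mol

1.56e+11 kJ/mol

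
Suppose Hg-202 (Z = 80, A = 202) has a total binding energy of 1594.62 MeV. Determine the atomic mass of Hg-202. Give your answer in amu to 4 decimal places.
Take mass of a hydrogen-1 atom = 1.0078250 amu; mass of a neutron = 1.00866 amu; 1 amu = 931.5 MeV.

201.9706 amu

Mass defect = 1594.62 MeV / (931.5 MeV/amu) = 1.711884 amu
Constituent mass = 80(1.0078250) + 122(1.00866) = 203.6825200 amu
Atomic mass = 203.6825200 − 1.711884 = 201.9706360 amu ≈ 201.9706 amu (to 4 decimal places)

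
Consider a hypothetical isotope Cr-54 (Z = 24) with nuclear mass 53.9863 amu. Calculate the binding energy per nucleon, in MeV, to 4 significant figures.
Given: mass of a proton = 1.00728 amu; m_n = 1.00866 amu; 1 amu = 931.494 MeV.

The nucleus contains 24 protons and 54 − 24 = 30 neutrons.
Σm = 24·m_p + 30·m_n = 24.17472 + 30.25980 = 54.43452 amu
The mass defect is 54.43452 − 53.9863 = 0.44822 amu.
Converting to energy: 0.44822 amu × 931.494 MeV/amu = 417.514 MeV
Dividing by A = 54 gives 7.732 MeV per nucleon.

7.732 MeV/nucleon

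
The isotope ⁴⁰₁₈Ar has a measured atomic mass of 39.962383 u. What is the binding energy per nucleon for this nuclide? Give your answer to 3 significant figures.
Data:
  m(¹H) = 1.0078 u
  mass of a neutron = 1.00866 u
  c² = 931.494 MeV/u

Σm = 18·m(¹H) + 22·m_n = 18.1404 + 22.19052 = 40.33092 u
Mass defect Δm = 40.33092 − 39.962383 = 0.368537 u
Binding energy = Δm·c² = 0.368537 × 931.494 MeV/u = 343.290 MeV
Per nucleon: 343.290 / 40 = 8.582 MeV

8.58 MeV/nucleon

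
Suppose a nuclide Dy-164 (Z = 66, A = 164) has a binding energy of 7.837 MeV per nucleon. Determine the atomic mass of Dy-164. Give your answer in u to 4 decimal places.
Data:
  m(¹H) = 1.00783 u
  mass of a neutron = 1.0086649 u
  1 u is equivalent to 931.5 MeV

Total binding energy = 164 × 7.837 = 1285.268 MeV
Mass defect = 1285.268 MeV / (931.5 MeV/u) = 1.379783 u
Constituent mass = 66(1.00783) + 98(1.0086649) = 165.3659402 u
Atomic mass = 165.3659402 − 1.379783 = 163.9861572 u ≈ 163.9862 u (to 4 decimal places)

163.9862 u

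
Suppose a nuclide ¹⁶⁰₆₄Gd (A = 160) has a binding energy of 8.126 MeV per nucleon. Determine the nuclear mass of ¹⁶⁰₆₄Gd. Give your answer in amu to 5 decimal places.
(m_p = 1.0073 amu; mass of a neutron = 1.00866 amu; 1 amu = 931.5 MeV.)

Total binding energy = 160 × 8.126 = 1300.160 MeV
Mass defect = 1300.160 MeV / (931.5 MeV/amu) = 1.3957703 amu
Constituent mass = 64(1.0073) + 96(1.00866) = 161.29856 amu
Nuclear mass = 161.29856 − 1.3957703 = 159.9027897 amu ≈ 159.90279 amu (to 5 decimal places)

159.90279 amu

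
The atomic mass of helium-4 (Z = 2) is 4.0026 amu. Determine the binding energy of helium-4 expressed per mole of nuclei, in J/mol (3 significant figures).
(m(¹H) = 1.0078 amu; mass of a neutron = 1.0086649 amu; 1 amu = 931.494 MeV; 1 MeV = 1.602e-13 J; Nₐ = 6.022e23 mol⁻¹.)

Z = 2, so N = A − Z = 4 − 2 = 2.
Σm = 2·m(¹H) + 2·m_n = 2.0156 + 2.0173298 = 4.0329298 amu
Δm = 4.0329298 − 4.0026 = 0.0303298 amu
E_B = 0.0303298 × 931.494 = 28.2520 MeV
Per nucleus in joules: 28.2520 MeV × 1.602e-13 J/MeV = 4.5260e-12 J
Per mole: 4.5260e-12 J × 6.022e23 mol⁻¹ = 2.7256e+12 J/mol

2.73e+12 J/mol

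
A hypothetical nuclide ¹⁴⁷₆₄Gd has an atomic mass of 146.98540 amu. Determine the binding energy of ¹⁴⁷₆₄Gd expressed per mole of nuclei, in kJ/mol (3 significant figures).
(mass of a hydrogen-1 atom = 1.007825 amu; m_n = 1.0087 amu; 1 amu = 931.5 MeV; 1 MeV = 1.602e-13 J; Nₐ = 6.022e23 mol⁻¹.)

1.11e+11 kJ/mol

Mass of separated nucleons = 64(1.007825) + 83(1.0087) = 64.500800 + 83.7221 = 148.222900 amu
Δm = 148.222900 − 146.98540 = 1.237500 amu
E_B = 1.237500 × 931.5 = 1152.73 MeV
Per nucleus in joules: 1152.73 MeV × 1.602e-13 J/MeV = 1.8467e-10 J
Per mole: 1.8467e-10 J × 6.022e23 mol⁻¹ = 1.1121e+14 J/mol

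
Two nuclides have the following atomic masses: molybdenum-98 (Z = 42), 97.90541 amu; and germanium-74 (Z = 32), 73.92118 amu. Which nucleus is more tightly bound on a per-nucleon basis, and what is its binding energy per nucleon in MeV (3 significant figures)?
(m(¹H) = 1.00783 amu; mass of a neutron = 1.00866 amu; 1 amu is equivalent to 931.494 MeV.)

molybdenum-98: Σm = 42(1.00783) + 56(1.00866) = 98.81382 amu; Δm = 0.90841 amu; E_B = 846.18 MeV; E_B/A = 8.634 MeV
germanium-74: Σm = 32(1.00783) + 42(1.00866) = 74.61428 amu; Δm = 0.69310 amu; E_B = 645.62 MeV; E_B/A = 8.7246 MeV
germanium-74 has the higher binding energy per nucleon, so it is the more tightly bound nucleus.

germanium-74; 8.72 MeV/nucleon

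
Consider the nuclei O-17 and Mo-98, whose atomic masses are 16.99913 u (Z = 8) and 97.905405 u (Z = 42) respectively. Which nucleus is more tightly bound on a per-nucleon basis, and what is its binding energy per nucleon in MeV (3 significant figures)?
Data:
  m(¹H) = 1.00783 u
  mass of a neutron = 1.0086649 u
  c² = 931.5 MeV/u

Mo-98; 8.64 MeV/nucleon

O-17: Σm = 8(1.00783) + 9(1.0086649) = 17.1406241 u; Δm = 0.1414941 u; E_B = 131.80 MeV; E_B/A = 7.753 MeV
Mo-98: Σm = 42(1.00783) + 56(1.0086649) = 98.8140944 u; Δm = 0.9086894 u; E_B = 846.44 MeV; E_B/A = 8.637 MeV
Mo-98 has the higher binding energy per nucleon, so it is the more tightly bound nucleus.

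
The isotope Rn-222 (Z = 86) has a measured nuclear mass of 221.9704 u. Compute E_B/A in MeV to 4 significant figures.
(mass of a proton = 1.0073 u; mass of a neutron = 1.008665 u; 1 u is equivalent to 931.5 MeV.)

The nucleus contains 86 protons and 222 − 86 = 136 neutrons.
Total constituent mass: 86 × 1.0073 + 136 × 1.008665 = 223.806240 u
The mass defect is 223.806240 − 221.9704 = 1.835840 u.
E_B = 1.835840 × 931.5 = 1710.08 MeV
BE/A = 1710.08 MeV / 222 = 7.703 MeV/nucleon

7.703 MeV/nucleon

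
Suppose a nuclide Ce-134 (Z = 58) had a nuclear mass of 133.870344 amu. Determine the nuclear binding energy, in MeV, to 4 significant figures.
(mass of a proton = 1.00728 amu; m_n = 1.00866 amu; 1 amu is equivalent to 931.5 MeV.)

1127 MeV

Z = 58, so N = A − Z = 134 − 58 = 76.
Σm = 58·m_p + 76·m_n = 58.42224 + 76.65816 = 135.08040 amu
Mass defect Δm = 135.08040 − 133.870344 = 1.210056 amu
E_B = 1.210056 × 931.5 = 1127.17 MeV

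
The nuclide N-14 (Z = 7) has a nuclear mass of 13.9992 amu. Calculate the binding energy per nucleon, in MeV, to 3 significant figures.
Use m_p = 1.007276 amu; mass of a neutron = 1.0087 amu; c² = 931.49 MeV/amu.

Z = 7, so N = A − Z = 14 − 7 = 7.
Total constituent mass: 7 × 1.007276 + 7 × 1.0087 = 14.111832 amu
The mass defect is 14.111832 − 13.9992 = 0.112632 amu.
E_B = 0.112632 × 931.49 = 104.916 MeV
Per nucleon: 104.916 / 14 = 7.494 MeV

7.49 MeV/nucleon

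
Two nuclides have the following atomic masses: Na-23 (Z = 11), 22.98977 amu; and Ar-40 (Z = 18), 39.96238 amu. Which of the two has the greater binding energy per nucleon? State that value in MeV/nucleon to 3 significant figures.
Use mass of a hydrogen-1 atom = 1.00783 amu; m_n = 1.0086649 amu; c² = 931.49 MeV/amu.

Na-23: Σm = 11(1.00783) + 12(1.0086649) = 23.1901088 amu; Δm = 0.2003388 amu; E_B = 186.614 MeV; E_B/A = 8.114 MeV
Ar-40: Σm = 18(1.00783) + 22(1.0086649) = 40.3315678 amu; Δm = 0.3691878 amu; E_B = 343.89 MeV; E_B/A = 8.597 MeV
Ar-40 has the higher binding energy per nucleon, so it is the more tightly bound nucleus.

Ar-40; 8.60 MeV/nucleon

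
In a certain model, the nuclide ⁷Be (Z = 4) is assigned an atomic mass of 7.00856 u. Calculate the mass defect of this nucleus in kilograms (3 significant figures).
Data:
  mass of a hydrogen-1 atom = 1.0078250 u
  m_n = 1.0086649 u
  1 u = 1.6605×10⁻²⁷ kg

8.09e-29 kg

With 4 protons and 3 neutrons (A = 7):
Σm = 4·m(¹H) + 3·m_n = 4.0313000 + 3.0259947 = 7.0572947 u
Δm = 7.0572947 − 7.00856 = 0.0487347 u
In SI units: 0.0487347 u × 1.6605×10⁻²⁷ kg/u = 8.0924e-29 kg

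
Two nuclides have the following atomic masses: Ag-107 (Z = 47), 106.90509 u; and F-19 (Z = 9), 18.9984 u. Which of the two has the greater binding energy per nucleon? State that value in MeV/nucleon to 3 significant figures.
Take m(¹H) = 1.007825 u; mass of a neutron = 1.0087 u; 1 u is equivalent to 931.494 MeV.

Ag-107: Σm = 47(1.007825) + 60(1.0087) = 107.889775 u; Δm = 0.984685 u; E_B = 917.23 MeV; E_B/A = 8.572 MeV
F-19: Σm = 9(1.007825) + 10(1.0087) = 19.157425 u; Δm = 0.159025 u; E_B = 148.13 MeV; E_B/A = 7.796 MeV
Ag-107 has the higher binding energy per nucleon, so it is the more tightly bound nucleus.

Ag-107; 8.57 MeV/nucleon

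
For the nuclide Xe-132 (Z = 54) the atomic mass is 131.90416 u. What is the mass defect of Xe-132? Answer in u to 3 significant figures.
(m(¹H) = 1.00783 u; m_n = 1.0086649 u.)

1.19 u

Total constituent mass: 54 × 1.00783 + 78 × 1.0086649 = 133.0986822 u
Mass defect Δm = 133.0986822 − 131.90416 = 1.1945222 u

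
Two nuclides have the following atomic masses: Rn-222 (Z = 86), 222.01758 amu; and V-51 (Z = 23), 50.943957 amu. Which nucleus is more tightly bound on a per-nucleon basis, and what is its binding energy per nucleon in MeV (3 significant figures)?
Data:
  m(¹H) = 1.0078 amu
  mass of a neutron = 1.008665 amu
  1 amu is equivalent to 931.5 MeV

V-51; 8.73 MeV/nucleon

Rn-222: Σm = 86(1.0078) + 136(1.008665) = 223.849240 amu; Δm = 1.831660 amu; E_B = 1706.2 MeV; E_B/A = 7.686 MeV
V-51: Σm = 23(1.0078) + 28(1.008665) = 51.422020 amu; Δm = 0.478063 amu; E_B = 445.32 MeV; E_B/A = 8.732 MeV
V-51 has the higher binding energy per nucleon, so it is the more tightly bound nucleus.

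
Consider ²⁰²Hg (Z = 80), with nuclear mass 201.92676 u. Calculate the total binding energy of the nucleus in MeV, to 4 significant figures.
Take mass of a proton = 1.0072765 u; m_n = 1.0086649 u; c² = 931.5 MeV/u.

1595 MeV

Σm = 80·m_p + 122·m_n = 80.5821200 + 123.0571178 = 203.6392378 u
The mass defect is 203.6392378 − 201.92676 = 1.7124778 u.
E_B = 1.7124778 × 931.5 = 1595.17 MeV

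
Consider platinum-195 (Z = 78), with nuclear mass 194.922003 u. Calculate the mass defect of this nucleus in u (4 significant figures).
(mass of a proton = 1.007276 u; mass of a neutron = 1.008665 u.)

1.659 u

The nucleus contains 78 protons and 195 − 78 = 117 neutrons.
Total constituent mass: 78 × 1.007276 + 117 × 1.008665 = 196.581333 u
Mass defect Δm = 196.581333 − 194.922003 = 1.659330 u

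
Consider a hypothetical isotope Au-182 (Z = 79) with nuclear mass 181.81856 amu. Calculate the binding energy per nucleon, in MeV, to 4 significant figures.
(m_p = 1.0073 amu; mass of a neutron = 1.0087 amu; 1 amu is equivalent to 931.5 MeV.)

8.467 MeV/nucleon

With 79 protons and 103 neutrons (A = 182):
Total constituent mass: 79 × 1.0073 + 103 × 1.0087 = 183.4728 amu
Mass defect Δm = 183.4728 − 181.81856 = 1.65424 amu
E_B = 1.65424 × 931.5 = 1540.92 MeV
Dividing by A = 182 gives 8.467 MeV per nucleon.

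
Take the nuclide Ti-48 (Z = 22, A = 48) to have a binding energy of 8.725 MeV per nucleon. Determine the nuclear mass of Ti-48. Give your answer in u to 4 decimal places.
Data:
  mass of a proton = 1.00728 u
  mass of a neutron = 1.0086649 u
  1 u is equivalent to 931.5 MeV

Total binding energy = 48 × 8.725 = 418.800 MeV
Mass defect = 418.800 MeV / (931.5 MeV/u) = 0.44959742 u
Constituent mass = 22(1.00728) + 26(1.0086649) = 48.3854474 u
Nuclear mass = 48.3854474 − 0.44959742 = 47.93584998 u ≈ 47.9358 u (to 4 decimal places)

47.9358 u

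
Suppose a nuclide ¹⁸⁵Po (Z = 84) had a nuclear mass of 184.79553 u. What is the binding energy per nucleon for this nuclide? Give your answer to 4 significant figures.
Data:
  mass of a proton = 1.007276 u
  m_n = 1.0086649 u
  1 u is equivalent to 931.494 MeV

8.513 MeV/nucleon

The nucleus contains 84 protons and 185 − 84 = 101 neutrons.
Mass of separated nucleons = 84(1.007276) + 101(1.0086649) = 84.611184 + 101.8751549 = 186.4863389 u
Δm = 186.4863389 − 184.79553 = 1.6908089 u
Binding energy = Δm·c² = 1.6908089 × 931.494 MeV/u = 1574.98 MeV
Dividing by A = 185 gives 8.513 MeV per nucleon.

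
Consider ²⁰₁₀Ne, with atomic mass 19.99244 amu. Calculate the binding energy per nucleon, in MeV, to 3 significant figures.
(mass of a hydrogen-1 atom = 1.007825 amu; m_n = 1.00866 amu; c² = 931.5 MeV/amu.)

Σm = 10·m(¹H) + 10·m_n = 10.078250 + 10.08660 = 20.164850 amu
Mass defect Δm = 20.164850 − 19.99244 = 0.172410 amu
E_B = 0.172410 × 931.5 = 160.600 MeV
BE/A = 160.600 MeV / 20 = 8.030 MeV/nucleon

8.03 MeV/nucleon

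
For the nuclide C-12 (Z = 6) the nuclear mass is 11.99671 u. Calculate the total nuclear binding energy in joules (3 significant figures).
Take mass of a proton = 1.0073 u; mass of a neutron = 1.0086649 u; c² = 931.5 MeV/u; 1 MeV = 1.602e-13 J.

1.48e-11 J

Total constituent mass: 6 × 1.0073 + 6 × 1.0086649 = 12.0957894 u
Mass defect Δm = 12.0957894 − 11.99671 = 0.0990794 u
Converting to energy: 0.0990794 u × 931.5 MeV/u = 92.2925 MeV
In joules: 92.2925 MeV × 1.602e-13 J/MeV = 1.4785e-11 J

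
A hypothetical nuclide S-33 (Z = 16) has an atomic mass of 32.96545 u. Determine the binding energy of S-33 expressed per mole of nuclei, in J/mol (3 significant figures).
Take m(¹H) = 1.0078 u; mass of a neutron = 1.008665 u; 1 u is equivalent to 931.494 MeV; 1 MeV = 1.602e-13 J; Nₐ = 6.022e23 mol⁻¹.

2.76e+13 J/mol

Z = 16, so N = A − Z = 33 − 16 = 17.
Mass of separated nucleons = 16(1.0078) + 17(1.008665) = 16.1248 + 17.147305 = 33.272105 u
Mass defect Δm = 33.272105 − 32.96545 = 0.306655 u
E_B = 0.306655 × 931.494 = 285.647 MeV
Per nucleus in joules: 285.647 MeV × 1.602e-13 J/MeV = 4.5761e-11 J
Per mole: 4.5761e-11 J × 6.022e23 mol⁻¹ = 2.7557e+13 J/mol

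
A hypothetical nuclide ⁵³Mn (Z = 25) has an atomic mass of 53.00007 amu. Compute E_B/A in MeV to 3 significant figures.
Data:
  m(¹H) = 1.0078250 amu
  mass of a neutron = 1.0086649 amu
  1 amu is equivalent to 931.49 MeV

Total constituent mass: 25 × 1.0078250 + 28 × 1.0086649 = 53.4382422 amu
Mass defect Δm = 53.4382422 − 53.00007 = 0.4381722 amu
Converting to energy: 0.4381722 amu × 931.49 MeV/amu = 408.153 MeV
Per nucleon: 408.153 / 53 = 7.701 MeV

7.70 MeV/nucleon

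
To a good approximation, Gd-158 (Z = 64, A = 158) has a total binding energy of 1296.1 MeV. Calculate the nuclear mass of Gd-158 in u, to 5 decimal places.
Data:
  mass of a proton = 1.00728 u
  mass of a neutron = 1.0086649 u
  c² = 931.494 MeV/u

Mass defect = 1296.1 MeV / (931.494 MeV/u) = 1.3914207 u
Constituent mass = 64(1.00728) + 94(1.0086649) = 159.2804206 u
Nuclear mass = 159.2804206 − 1.3914207 = 157.8889999 u ≈ 157.88900 u (to 5 decimal places)

157.88900 u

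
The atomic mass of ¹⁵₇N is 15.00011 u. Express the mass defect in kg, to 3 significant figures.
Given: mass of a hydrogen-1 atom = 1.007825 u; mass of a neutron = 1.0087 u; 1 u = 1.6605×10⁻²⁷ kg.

2.06e-28 kg

Z = 7, so N = A − Z = 15 − 7 = 8.
Mass of separated nucleons = 7(1.007825) + 8(1.0087) = 7.054775 + 8.0696 = 15.124375 u
Mass defect Δm = 15.124375 − 15.00011 = 0.124265 u
In SI units: 0.124265 u × 1.6605×10⁻²⁷ kg/u = 2.0634e-28 kg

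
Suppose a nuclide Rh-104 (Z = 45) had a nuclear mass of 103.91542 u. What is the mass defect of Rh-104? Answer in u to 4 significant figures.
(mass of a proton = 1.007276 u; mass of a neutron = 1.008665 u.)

0.9232 u

Z = 45, so N = A − Z = 104 − 45 = 59.
Σm = 45·m_p + 59·m_n = 45.327420 + 59.511235 = 104.838655 u
Mass defect Δm = 104.838655 − 103.91542 = 0.923235 u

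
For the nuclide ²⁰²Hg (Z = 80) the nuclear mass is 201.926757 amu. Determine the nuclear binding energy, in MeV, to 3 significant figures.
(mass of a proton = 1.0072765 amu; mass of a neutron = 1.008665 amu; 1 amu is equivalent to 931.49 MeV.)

The nucleus contains 80 protons and 202 − 80 = 122 neutrons.
Σm = 80·m_p + 122·m_n = 80.5821200 + 123.057130 = 203.6392500 amu
Mass defect Δm = 203.6392500 − 201.926757 = 1.7124930 amu
Converting to energy: 1.7124930 amu × 931.49 MeV/amu = 1595.17 MeV

1600 MeV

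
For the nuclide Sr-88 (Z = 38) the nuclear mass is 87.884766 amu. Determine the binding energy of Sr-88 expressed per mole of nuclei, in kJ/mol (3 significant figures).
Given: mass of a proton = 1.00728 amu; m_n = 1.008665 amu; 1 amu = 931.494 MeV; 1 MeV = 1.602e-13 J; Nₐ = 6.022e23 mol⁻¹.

With 38 protons and 50 neutrons (A = 88):
Total constituent mass: 38 × 1.00728 + 50 × 1.008665 = 88.709890 amu
The mass defect is 88.709890 − 87.884766 = 0.825124 amu.
E_B = 0.825124 × 931.494 = 768.598 MeV
Per nucleus in joules: 768.598 MeV × 1.602e-13 J/MeV = 1.2313e-10 J
Per mole: 1.2313e-10 J × 6.022e23 mol⁻¹ = 7.4149e+13 J/mol

7.41e+10 kJ/mol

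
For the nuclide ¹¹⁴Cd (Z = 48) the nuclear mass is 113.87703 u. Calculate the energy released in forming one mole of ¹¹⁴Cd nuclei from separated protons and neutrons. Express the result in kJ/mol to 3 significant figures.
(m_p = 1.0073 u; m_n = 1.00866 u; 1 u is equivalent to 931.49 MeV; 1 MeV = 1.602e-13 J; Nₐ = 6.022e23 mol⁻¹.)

With 48 protons and 66 neutrons (A = 114):
Total constituent mass: 48 × 1.0073 + 66 × 1.00866 = 114.92196 u
Δm = 114.92196 − 113.87703 = 1.04493 u
Binding energy = Δm·c² = 1.04493 × 931.49 MeV/u = 973.342 MeV
Per nucleus in joules: 973.342 MeV × 1.602e-13 J/MeV = 1.5593e-10 J
Per mole: 1.5593e-10 J × 6.022e23 mol⁻¹ = 9.3901e+13 J/mol

9.39e+10 kJ/mol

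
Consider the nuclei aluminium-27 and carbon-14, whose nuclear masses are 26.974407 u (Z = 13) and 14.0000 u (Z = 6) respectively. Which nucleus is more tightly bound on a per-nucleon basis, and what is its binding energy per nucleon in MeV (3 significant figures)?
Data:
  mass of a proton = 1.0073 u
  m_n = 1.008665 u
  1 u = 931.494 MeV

aluminium-27: Σm = 13(1.0073) + 14(1.008665) = 27.216210 u; Δm = 0.241803 u; E_B = 225.24 MeV; E_B/A = 8.342 MeV
carbon-14: Σm = 6(1.0073) + 8(1.008665) = 14.113120 u; Δm = 0.113120 u; E_B = 105.37 MeV; E_B/A = 7.526 MeV
aluminium-27 has the higher binding energy per nucleon, so it is the more tightly bound nucleus.

aluminium-27; 8.34 MeV/nucleon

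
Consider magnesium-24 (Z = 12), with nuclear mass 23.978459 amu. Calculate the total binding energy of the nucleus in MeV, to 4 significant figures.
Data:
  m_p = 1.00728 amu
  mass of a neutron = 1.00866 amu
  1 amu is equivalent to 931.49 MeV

198.2 MeV

With 12 protons and 12 neutrons (A = 24):
Total constituent mass: 12 × 1.00728 + 12 × 1.00866 = 24.19128 amu
Δm = 24.19128 − 23.978459 = 0.212821 amu
Converting to energy: 0.212821 amu × 931.49 MeV/amu = 198.241 MeV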